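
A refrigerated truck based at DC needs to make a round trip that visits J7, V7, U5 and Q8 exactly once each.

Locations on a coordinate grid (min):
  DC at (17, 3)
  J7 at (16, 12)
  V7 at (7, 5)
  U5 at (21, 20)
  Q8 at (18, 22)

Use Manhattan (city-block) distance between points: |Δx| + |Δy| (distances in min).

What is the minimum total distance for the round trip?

With 4 stops there are 4!/2 = 12 distinct round trips (a route and its reverse cost the same).
DC-J7-V7-U5-Q8-DC: 10+16+29+5+20 = 80
DC-J7-V7-Q8-U5-DC: 10+16+28+5+21 = 80
DC-J7-U5-V7-Q8-DC: 10+13+29+28+20 = 100
DC-J7-U5-Q8-V7-DC: 10+13+5+28+12 = 68
DC-J7-Q8-V7-U5-DC: 10+12+28+29+21 = 100
DC-J7-Q8-U5-V7-DC: 10+12+5+29+12 = 68
DC-V7-J7-U5-Q8-DC: 12+16+13+5+20 = 66
DC-V7-J7-Q8-U5-DC: 12+16+12+5+21 = 66
DC-V7-U5-J7-Q8-DC: 12+29+13+12+20 = 86
DC-V7-Q8-J7-U5-DC: 12+28+12+13+21 = 86
DC-U5-J7-V7-Q8-DC: 21+13+16+28+20 = 98
DC-U5-V7-J7-Q8-DC: 21+29+16+12+20 = 98
The minimum is 66.
One optimal route: DC → V7 → J7 → U5 → Q8 → DC (or its reverse).

Minimum total distance: 66 min.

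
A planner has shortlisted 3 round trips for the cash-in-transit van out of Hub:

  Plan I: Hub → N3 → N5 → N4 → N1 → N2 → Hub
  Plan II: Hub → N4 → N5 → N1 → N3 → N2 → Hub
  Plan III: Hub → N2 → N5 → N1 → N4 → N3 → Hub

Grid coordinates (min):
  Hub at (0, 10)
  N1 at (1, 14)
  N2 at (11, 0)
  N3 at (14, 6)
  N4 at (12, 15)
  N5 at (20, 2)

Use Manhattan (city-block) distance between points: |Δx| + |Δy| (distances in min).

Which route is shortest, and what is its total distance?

Plan I: 18 + 10 + 21 + 12 + 24 + 21 = 106
Plan II: 17 + 21 + 31 + 21 + 9 + 21 = 120
Plan III: 21 + 11 + 31 + 12 + 11 + 18 = 104

Shortest is Plan III, total 104 min.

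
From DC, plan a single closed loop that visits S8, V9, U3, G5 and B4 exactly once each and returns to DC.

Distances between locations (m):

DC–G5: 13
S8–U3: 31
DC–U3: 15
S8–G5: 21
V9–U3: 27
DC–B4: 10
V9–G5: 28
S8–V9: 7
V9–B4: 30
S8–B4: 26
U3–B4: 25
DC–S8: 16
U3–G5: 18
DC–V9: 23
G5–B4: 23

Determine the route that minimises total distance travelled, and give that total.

DC-S8-V9-U3-G5-B4-DC: 16+7+27+18+23+10 = 101
DC-S8-V9-U3-B4-G5-DC: 16+7+27+25+23+13 = 111
DC-S8-V9-G5-U3-B4-DC: 16+7+28+18+25+10 = 104
DC-S8-V9-G5-B4-U3-DC: 16+7+28+23+25+15 = 114
DC-S8-V9-B4-U3-G5-DC: 16+7+30+25+18+13 = 109
DC-S8-V9-B4-G5-U3-DC: 16+7+30+23+18+15 = 109
DC-S8-U3-V9-G5-B4-DC: 16+31+27+28+23+10 = 135
DC-S8-U3-V9-B4-G5-DC: 16+31+27+30+23+13 = 140
DC-S8-U3-G5-V9-B4-DC: 16+31+18+28+30+10 = 133
DC-S8-U3-G5-B4-V9-DC: 16+31+18+23+30+23 = 141
DC-S8-U3-B4-V9-G5-DC: 16+31+25+30+28+13 = 143
DC-S8-U3-B4-G5-V9-DC: 16+31+25+23+28+23 = 146
DC-S8-G5-V9-U3-B4-DC: 16+21+28+27+25+10 = 127
DC-S8-G5-V9-B4-U3-DC: 16+21+28+30+25+15 = 135
… (46 more)
The minimum is 101.
One optimal route: DC → S8 → V9 → U3 → G5 → B4 → DC (or its reverse).

Minimum total distance: 101 m.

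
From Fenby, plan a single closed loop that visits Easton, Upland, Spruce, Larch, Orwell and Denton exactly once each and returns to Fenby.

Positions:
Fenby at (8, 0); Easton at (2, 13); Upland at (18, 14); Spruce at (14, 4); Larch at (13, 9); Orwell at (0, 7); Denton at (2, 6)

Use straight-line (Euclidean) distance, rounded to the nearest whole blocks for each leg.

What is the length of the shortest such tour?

With 6 stops there are 6!/2 = 360 distinct round trips (a route and its reverse cost the same).
Fenby→Easton→Upland→Spruce→Larch→Orwell→Denton→Fenby: 14+16+11+5+13+2+8 = 69
Fenby→Easton→Upland→Spruce→Larch→Denton→Orwell→Fenby: 14+16+11+5+11+2+11 = 70
Fenby→Easton→Upland→Spruce→Orwell→Larch→Denton→Fenby: 14+16+11+14+13+11+8 = 87
Fenby→Easton→Upland→Spruce→Orwell→Denton→Larch→Fenby: 14+16+11+14+2+11+10 = 78
Fenby→Easton→Upland→Spruce→Denton→Larch→Orwell→Fenby: 14+16+11+12+11+13+11 = 88
Fenby→Easton→Upland→Spruce→Denton→Orwell→Larch→Fenby: 14+16+11+12+2+13+10 = 78
Fenby→Easton→Upland→Larch→Spruce→Orwell→Denton→Fenby: 14+16+7+5+14+2+8 = 66
Fenby→Easton→Upland→Larch→Spruce→Denton→Orwell→Fenby: 14+16+7+5+12+2+11 = 67
… (352 more)
Fenby→Spruce→Larch→Upland→Easton→Orwell→Denton→Fenby: 7+5+7+16+6+2+8 = 51  ← best
The minimum is 51.
One optimal route: Fenby → Spruce → Larch → Upland → Easton → Orwell → Denton → Fenby (or its reverse).

51 blocks — the shortest possible round trip.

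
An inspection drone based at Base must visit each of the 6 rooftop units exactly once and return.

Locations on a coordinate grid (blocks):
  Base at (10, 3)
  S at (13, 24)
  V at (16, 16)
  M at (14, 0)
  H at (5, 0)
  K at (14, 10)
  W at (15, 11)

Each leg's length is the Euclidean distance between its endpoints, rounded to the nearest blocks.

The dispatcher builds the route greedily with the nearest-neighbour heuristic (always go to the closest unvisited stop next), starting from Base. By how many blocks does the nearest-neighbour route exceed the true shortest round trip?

From Base: M=5, H=6, K=8, W=9, V=14, S=21 → choose M (5).
From M: H=9, K=10, W=11, V=16, S=24 → choose H (9).
From H: K=13, W=15, V=19, S=25 → choose K (13).
From K: W=1, V=6, S=14 → choose W (1).
From W: V=5, S=13 → choose V (5).
From V: S=9 → choose S (9).
NN route Base → M → H → K → W → V → S → Base costs 63.
Optimal: Base → S → V → W → K → M → H → Base costs 61 (by enumerating all 360 distinct tours).
Excess = 63 − 61 = 2.

Excess over optimum: 2 blocks.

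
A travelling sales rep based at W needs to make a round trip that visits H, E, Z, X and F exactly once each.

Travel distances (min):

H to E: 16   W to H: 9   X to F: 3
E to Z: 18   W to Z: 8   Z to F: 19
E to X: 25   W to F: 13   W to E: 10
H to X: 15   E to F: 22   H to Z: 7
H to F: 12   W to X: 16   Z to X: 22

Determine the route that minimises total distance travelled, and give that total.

Shortest round trip = 65 min.

There are 60 distinct closed tours to check (reversals are equivalent).
W → H → E → Z → X → F → W: 9+16+18+22+3+13 = 81
W → H → E → Z → F → X → W: 9+16+18+19+3+16 = 81
W → H → E → X → Z → F → W: 9+16+25+22+19+13 = 104
W → H → E → X → F → Z → W: 9+16+25+3+19+8 = 80
W → H → E → F → Z → X → W: 9+16+22+19+22+16 = 104
W → H → E → F → X → Z → W: 9+16+22+3+22+8 = 80
W → H → Z → E → X → F → W: 9+7+18+25+3+13 = 75
W → H → Z → E → F → X → W: 9+7+18+22+3+16 = 75
W → H → Z → X → E → F → W: 9+7+22+25+22+13 = 98
W → H → Z → X → F → E → W: 9+7+22+3+22+10 = 73
W → H → Z → F → E → X → W: 9+7+19+22+25+16 = 98
W → H → Z → F → X → E → W: 9+7+19+3+25+10 = 73
W → H → X → E → Z → F → W: 9+15+25+18+19+13 = 99
W → H → X → E → F → Z → W: 9+15+25+22+19+8 = 98
… (46 more)
W → E → X → F → H → Z → W: 10+25+3+12+7+8 = 65  ← best
The minimum is 65.
One optimal route: W → E → X → F → H → Z → W (or its reverse).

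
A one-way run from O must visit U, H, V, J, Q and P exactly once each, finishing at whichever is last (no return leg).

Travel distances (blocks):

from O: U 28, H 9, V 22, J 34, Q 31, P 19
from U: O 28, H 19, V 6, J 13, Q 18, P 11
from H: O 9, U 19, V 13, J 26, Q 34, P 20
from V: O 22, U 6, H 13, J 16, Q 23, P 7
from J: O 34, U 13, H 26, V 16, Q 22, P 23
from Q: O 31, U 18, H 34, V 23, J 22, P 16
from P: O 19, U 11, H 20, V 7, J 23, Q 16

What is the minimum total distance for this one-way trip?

There are 6! = 720 possible orderings.
O → U → H → V → J → Q → P: 28+19+13+16+22+16 = 114
O → U → H → V → J → P → Q: 28+19+13+16+23+16 = 115
O → U → H → V → Q → J → P: 28+19+13+23+22+23 = 128
O → U → H → V → Q → P → J: 28+19+13+23+16+23 = 122
O → U → H → V → P → J → Q: 28+19+13+7+23+22 = 112
O → U → H → V → P → Q → J: 28+19+13+7+16+22 = 105
O → U → H → J → V → Q → P: 28+19+26+16+23+16 = 128
O → U → H → J → V → P → Q: 28+19+26+16+7+16 = 112
… (712 more)
O → H → V → P → U → J → Q: 9+13+7+11+13+22 = 75  ← best
The minimum is 75.
One shortest path: O → H → V → P → U → J → Q.

Minimum one-way distance = 75 blocks.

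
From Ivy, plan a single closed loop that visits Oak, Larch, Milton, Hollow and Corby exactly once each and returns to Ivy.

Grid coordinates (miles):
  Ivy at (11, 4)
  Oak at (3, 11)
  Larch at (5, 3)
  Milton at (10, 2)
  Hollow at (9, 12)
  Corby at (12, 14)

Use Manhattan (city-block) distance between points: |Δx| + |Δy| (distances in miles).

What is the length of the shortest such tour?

42 miles — the shortest possible round trip.

With 5 stops there are 5!/2 = 60 distinct round trips (a route and its reverse cost the same).
Ivy-Oak-Larch-Milton-Hollow-Corby-Ivy: 15+10+6+11+5+11 = 58
Ivy-Oak-Larch-Milton-Corby-Hollow-Ivy: 15+10+6+14+5+10 = 60
Ivy-Oak-Larch-Hollow-Milton-Corby-Ivy: 15+10+13+11+14+11 = 74
Ivy-Oak-Larch-Hollow-Corby-Milton-Ivy: 15+10+13+5+14+3 = 60
Ivy-Oak-Larch-Corby-Milton-Hollow-Ivy: 15+10+18+14+11+10 = 78
Ivy-Oak-Larch-Corby-Hollow-Milton-Ivy: 15+10+18+5+11+3 = 62
Ivy-Oak-Milton-Larch-Hollow-Corby-Ivy: 15+16+6+13+5+11 = 66
Ivy-Oak-Milton-Larch-Corby-Hollow-Ivy: 15+16+6+18+5+10 = 70
Ivy-Oak-Milton-Hollow-Larch-Corby-Ivy: 15+16+11+13+18+11 = 84
Ivy-Oak-Milton-Hollow-Corby-Larch-Ivy: 15+16+11+5+18+7 = 72
Ivy-Oak-Milton-Corby-Larch-Hollow-Ivy: 15+16+14+18+13+10 = 86
Ivy-Oak-Milton-Corby-Hollow-Larch-Ivy: 15+16+14+5+13+7 = 70
Ivy-Oak-Hollow-Larch-Milton-Corby-Ivy: 15+7+13+6+14+11 = 66
Ivy-Oak-Hollow-Larch-Corby-Milton-Ivy: 15+7+13+18+14+3 = 70
… (46 more)
Ivy-Milton-Larch-Oak-Hollow-Corby-Ivy: 3+6+10+7+5+11 = 42  ← best
The minimum is 42.
One optimal route: Ivy → Milton → Larch → Oak → Hollow → Corby → Ivy (or its reverse).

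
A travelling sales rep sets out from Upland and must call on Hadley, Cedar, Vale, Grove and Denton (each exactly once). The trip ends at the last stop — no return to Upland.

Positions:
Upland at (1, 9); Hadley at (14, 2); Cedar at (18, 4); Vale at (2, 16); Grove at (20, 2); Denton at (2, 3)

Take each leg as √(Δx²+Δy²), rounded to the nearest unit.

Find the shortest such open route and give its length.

There are 5! = 120 possible orderings.
Upland → Hadley → Cedar → Vale → Grove → Denton: 15+4+20+23+18 = 80
Upland → Hadley → Cedar → Vale → Denton → Grove: 15+4+20+13+18 = 70
Upland → Hadley → Cedar → Grove → Vale → Denton: 15+4+3+23+13 = 58
Upland → Hadley → Cedar → Grove → Denton → Vale: 15+4+3+18+13 = 53
Upland → Hadley → Cedar → Denton → Vale → Grove: 15+4+16+13+23 = 71
Upland → Hadley → Cedar → Denton → Grove → Vale: 15+4+16+18+23 = 76
Upland → Hadley → Vale → Cedar → Grove → Denton: 15+18+20+3+18 = 74
Upland → Hadley → Vale → Cedar → Denton → Grove: 15+18+20+16+18 = 87
Upland → Hadley → Vale → Grove → Cedar → Denton: 15+18+23+3+16 = 75
Upland → Hadley → Vale → Grove → Denton → Cedar: 15+18+23+18+16 = 90
Upland → Hadley → Vale → Denton → Cedar → Grove: 15+18+13+16+3 = 65
Upland → Hadley → Vale → Denton → Grove → Cedar: 15+18+13+18+3 = 67
Upland → Hadley → Grove → Cedar → Vale → Denton: 15+6+3+20+13 = 57
Upland → Hadley → Grove → Cedar → Denton → Vale: 15+6+3+16+13 = 53
… (106 more)
Upland → Vale → Denton → Hadley → Cedar → Grove: 7+13+12+4+3 = 39  ← best
The minimum is 39.
One shortest path: Upland → Vale → Denton → Hadley → Cedar → Grove.

39 — the minimum one-way total.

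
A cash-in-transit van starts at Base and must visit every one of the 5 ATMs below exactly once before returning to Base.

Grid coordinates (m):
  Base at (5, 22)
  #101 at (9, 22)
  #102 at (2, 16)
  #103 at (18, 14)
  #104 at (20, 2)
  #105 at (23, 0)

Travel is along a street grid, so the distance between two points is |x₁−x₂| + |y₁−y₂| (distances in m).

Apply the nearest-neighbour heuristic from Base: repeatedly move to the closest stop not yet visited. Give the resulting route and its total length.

94 m along Base → #101 → #102 → #103 → #104 → #105 → Base.

At Base the remaining stops are #101 4, #102 9, #103 21, #104 35, #105 40; go to #101.
At #101 the remaining stops are #102 13, #103 17, #104 31, #105 36; go to #102.
At #102 the remaining stops are #103 18, #104 32, #105 37; go to #103.
At #103 the remaining stops are #104 14, #105 19; go to #104.
At #104 the remaining stops are #105 5; go to #105.
Return #105→Base: 40.
Total = 4 + 13 + 18 + 14 + 5 + 40 = 94.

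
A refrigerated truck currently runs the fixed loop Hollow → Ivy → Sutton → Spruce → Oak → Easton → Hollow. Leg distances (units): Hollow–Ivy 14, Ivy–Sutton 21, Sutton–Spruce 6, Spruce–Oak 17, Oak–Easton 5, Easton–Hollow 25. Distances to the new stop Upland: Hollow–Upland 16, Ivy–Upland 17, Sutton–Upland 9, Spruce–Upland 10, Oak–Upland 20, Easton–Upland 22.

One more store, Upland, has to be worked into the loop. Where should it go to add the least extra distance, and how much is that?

Insertion cost between consecutive stops i–j is d(i,Upland) + d(Upland,j) − d(i,j):
  between Hollow and Ivy: 16 + 17 − 14 = 19
  between Ivy and Sutton: 17 + 9 − 21 = 5
  between Sutton and Spruce: 9 + 10 − 6 = 13
  between Spruce and Oak: 10 + 20 − 17 = 13
  between Oak and Easton: 20 + 22 − 5 = 37
  between Easton and Hollow: 22 + 16 − 25 = 13
Cheapest insertion is between Ivy and Sutton, adding 5.
New total = 88 + 5 = 93.

Adding 5 by placing Upland on the Ivy–Sutton leg.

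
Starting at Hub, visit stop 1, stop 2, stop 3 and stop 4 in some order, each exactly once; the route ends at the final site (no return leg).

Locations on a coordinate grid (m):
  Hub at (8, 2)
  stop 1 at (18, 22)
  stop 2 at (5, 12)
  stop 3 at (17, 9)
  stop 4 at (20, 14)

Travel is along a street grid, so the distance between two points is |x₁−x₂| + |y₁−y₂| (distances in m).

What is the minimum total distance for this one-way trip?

Shortest open route: 46 m.

There are 4! = 24 possible orderings.
Hub - stop 1 - stop 2 - stop 3 - stop 4: 30+23+15+8 = 76
Hub - stop 1 - stop 2 - stop 4 - stop 3: 30+23+17+8 = 78
Hub - stop 1 - stop 3 - stop 2 - stop 4: 30+14+15+17 = 76
Hub - stop 1 - stop 3 - stop 4 - stop 2: 30+14+8+17 = 69
Hub - stop 1 - stop 4 - stop 2 - stop 3: 30+10+17+15 = 72
Hub - stop 1 - stop 4 - stop 3 - stop 2: 30+10+8+15 = 63
Hub - stop 2 - stop 1 - stop 3 - stop 4: 13+23+14+8 = 58
Hub - stop 2 - stop 1 - stop 4 - stop 3: 13+23+10+8 = 54
Hub - stop 2 - stop 3 - stop 1 - stop 4: 13+15+14+10 = 52
Hub - stop 2 - stop 3 - stop 4 - stop 1: 13+15+8+10 = 46
Hub - stop 2 - stop 4 - stop 1 - stop 3: 13+17+10+14 = 54
Hub - stop 2 - stop 4 - stop 3 - stop 1: 13+17+8+14 = 52
Hub - stop 3 - stop 1 - stop 2 - stop 4: 16+14+23+17 = 70
Hub - stop 3 - stop 1 - stop 4 - stop 2: 16+14+10+17 = 57
… (10 more)
The minimum is 46.
One shortest path: Hub → stop 2 → stop 3 → stop 4 → stop 1.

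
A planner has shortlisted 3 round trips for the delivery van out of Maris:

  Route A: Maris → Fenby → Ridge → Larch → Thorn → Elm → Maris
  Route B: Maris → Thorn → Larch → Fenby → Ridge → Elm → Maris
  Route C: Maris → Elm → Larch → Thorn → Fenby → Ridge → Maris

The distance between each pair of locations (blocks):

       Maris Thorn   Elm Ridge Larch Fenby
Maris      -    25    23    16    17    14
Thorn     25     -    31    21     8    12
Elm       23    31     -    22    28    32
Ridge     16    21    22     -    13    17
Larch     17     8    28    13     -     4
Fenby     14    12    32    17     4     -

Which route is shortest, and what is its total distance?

Route A: 14 + 17 + 13 + 8 + 31 + 23 = 106
Route B: 25 + 8 + 4 + 17 + 22 + 23 = 99
Route C: 23 + 28 + 8 + 12 + 17 + 16 = 104

Shortest is Route B, total 99 blocks.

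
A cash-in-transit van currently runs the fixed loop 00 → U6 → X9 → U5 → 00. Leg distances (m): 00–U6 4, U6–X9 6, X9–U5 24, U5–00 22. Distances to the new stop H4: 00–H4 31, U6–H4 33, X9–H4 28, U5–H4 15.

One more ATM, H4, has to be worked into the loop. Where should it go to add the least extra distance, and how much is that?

Adding 19 m by placing H4 on the X9–U5 leg.

Insertion cost between consecutive stops i–j is d(i,H4) + d(H4,j) − d(i,j):
  between 00 and U6: 31 + 33 − 4 = 60
  between U6 and X9: 33 + 28 − 6 = 55
  between X9 and U5: 28 + 15 − 24 = 19
  between U5 and 00: 15 + 31 − 22 = 24
Cheapest insertion is between X9 and U5, adding 19.
New total = 56 + 19 = 75.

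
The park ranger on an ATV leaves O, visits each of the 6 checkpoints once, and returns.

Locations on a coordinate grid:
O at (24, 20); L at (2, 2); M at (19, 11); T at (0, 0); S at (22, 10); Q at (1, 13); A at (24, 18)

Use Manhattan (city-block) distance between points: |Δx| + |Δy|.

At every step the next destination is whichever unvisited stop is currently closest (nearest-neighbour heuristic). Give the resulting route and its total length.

Nearest-neighbour total = 96; route O → A → S → M → Q → L → T → O.

At O the remaining stops are A 2, S 12, M 14, Q 30, L 40, T 44; go to A.
At A the remaining stops are S 10, M 12, Q 28, L 38, T 42; go to S.
At S the remaining stops are M 4, Q 24, L 28, T 32; go to M.
At M the remaining stops are Q 20, L 26, T 30; go to Q.
At Q the remaining stops are L 12, T 14; go to L.
At L the remaining stops are T 4; go to T.
Return T→O: 44.
Total = 2 + 10 + 4 + 20 + 12 + 4 + 44 = 96.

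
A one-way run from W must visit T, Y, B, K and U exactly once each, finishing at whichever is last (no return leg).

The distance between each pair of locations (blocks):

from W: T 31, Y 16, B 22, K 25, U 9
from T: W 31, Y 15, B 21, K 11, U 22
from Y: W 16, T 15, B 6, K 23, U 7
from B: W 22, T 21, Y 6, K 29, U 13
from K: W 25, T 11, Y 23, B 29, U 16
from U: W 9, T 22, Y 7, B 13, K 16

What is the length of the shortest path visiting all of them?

54 blocks — the minimum one-way total.

There are 5! = 120 possible orderings.
W → T → Y → B → K → U: 31+15+6+29+16 = 97
W → T → Y → B → U → K: 31+15+6+13+16 = 81
W → T → Y → K → B → U: 31+15+23+29+13 = 111
W → T → Y → K → U → B: 31+15+23+16+13 = 98
W → T → Y → U → B → K: 31+15+7+13+29 = 95
W → T → Y → U → K → B: 31+15+7+16+29 = 98
W → T → B → Y → K → U: 31+21+6+23+16 = 97
W → T → B → Y → U → K: 31+21+6+7+16 = 81
W → T → B → K → Y → U: 31+21+29+23+7 = 111
W → T → B → K → U → Y: 31+21+29+16+7 = 104
W → T → B → U → Y → K: 31+21+13+7+23 = 95
W → T → B → U → K → Y: 31+21+13+16+23 = 104
W → T → K → Y → B → U: 31+11+23+6+13 = 84
W → T → K → Y → U → B: 31+11+23+7+13 = 85
… (106 more)
W → U → Y → B → T → K: 9+7+6+21+11 = 54  ← best
The minimum is 54.
One shortest path: W → U → Y → B → T → K.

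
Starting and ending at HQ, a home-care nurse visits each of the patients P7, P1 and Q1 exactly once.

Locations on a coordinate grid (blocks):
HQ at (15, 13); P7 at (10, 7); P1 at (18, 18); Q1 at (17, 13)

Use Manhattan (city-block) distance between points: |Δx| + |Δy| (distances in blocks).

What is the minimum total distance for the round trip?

38 blocks — the shortest possible round trip.

There are 3 distinct closed tours to check (reversals are equivalent).
HQ→P7→P1→Q1→HQ: 11+19+6+2 = 38
HQ→P7→Q1→P1→HQ: 11+13+6+8 = 38
HQ→P1→P7→Q1→HQ: 8+19+13+2 = 42
The minimum is 38.
One optimal route: HQ → P7 → P1 → Q1 → HQ (or its reverse).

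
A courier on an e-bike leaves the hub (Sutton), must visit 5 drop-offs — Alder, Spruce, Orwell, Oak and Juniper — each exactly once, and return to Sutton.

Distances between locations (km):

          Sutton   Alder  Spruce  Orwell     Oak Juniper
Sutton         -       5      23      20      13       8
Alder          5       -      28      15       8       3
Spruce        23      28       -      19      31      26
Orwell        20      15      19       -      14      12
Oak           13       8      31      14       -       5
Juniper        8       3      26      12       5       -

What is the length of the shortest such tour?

Minimum total distance: 69 km.

There are 60 distinct closed tours to check (reversals are equivalent).
Sutton→Alder→Spruce→Orwell→Oak→Juniper→Sutton: 5+28+19+14+5+8 = 79
Sutton→Alder→Spruce→Orwell→Juniper→Oak→Sutton: 5+28+19+12+5+13 = 82
Sutton→Alder→Spruce→Oak→Orwell→Juniper→Sutton: 5+28+31+14+12+8 = 98
Sutton→Alder→Spruce→Oak→Juniper→Orwell→Sutton: 5+28+31+5+12+20 = 101
Sutton→Alder→Spruce→Juniper→Orwell→Oak→Sutton: 5+28+26+12+14+13 = 98
Sutton→Alder→Spruce→Juniper→Oak→Orwell→Sutton: 5+28+26+5+14+20 = 98
Sutton→Alder→Orwell→Spruce→Oak→Juniper→Sutton: 5+15+19+31+5+8 = 83
Sutton→Alder→Orwell→Spruce→Juniper→Oak→Sutton: 5+15+19+26+5+13 = 83
Sutton→Alder→Orwell→Oak→Spruce→Juniper→Sutton: 5+15+14+31+26+8 = 99
Sutton→Alder→Orwell→Oak→Juniper→Spruce→Sutton: 5+15+14+5+26+23 = 88
Sutton→Alder→Orwell→Juniper→Spruce→Oak→Sutton: 5+15+12+26+31+13 = 102
Sutton→Alder→Orwell→Juniper→Oak→Spruce→Sutton: 5+15+12+5+31+23 = 91
Sutton→Alder→Oak→Spruce→Orwell→Juniper→Sutton: 5+8+31+19+12+8 = 83
Sutton→Alder→Oak→Spruce→Juniper→Orwell→Sutton: 5+8+31+26+12+20 = 102
… (46 more)
Sutton→Alder→Juniper→Oak→Orwell→Spruce→Sutton: 5+3+5+14+19+23 = 69  ← best
The minimum is 69.
One optimal route: Sutton → Alder → Juniper → Oak → Orwell → Spruce → Sutton (or its reverse).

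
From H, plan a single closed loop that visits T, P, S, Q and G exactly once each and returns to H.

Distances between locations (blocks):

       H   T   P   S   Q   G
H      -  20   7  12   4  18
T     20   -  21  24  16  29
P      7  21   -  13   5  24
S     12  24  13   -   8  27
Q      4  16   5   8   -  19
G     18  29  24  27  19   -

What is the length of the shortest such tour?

H → T → P → S → Q → G → H: 20+21+13+8+19+18 = 99
H → T → P → S → G → Q → H: 20+21+13+27+19+4 = 104
H → T → P → Q → S → G → H: 20+21+5+8+27+18 = 99
H → T → P → Q → G → S → H: 20+21+5+19+27+12 = 104
H → T → P → G → S → Q → H: 20+21+24+27+8+4 = 104
H → T → P → G → Q → S → H: 20+21+24+19+8+12 = 104
H → T → S → P → Q → G → H: 20+24+13+5+19+18 = 99
H → T → S → P → G → Q → H: 20+24+13+24+19+4 = 104
H → T → S → Q → P → G → H: 20+24+8+5+24+18 = 99
H → T → S → Q → G → P → H: 20+24+8+19+24+7 = 102
H → T → S → G → P → Q → H: 20+24+27+24+5+4 = 104
H → T → S → G → Q → P → H: 20+24+27+19+5+7 = 102
H → T → Q → P → S → G → H: 20+16+5+13+27+18 = 99
H → T → Q → P → G → S → H: 20+16+5+24+27+12 = 104
… (46 more)
H → P → S → Q → T → G → H: 7+13+8+16+29+18 = 91  ← best
The minimum is 91.
One optimal route: H → P → S → Q → T → G → H (or its reverse).

Shortest round trip = 91 blocks.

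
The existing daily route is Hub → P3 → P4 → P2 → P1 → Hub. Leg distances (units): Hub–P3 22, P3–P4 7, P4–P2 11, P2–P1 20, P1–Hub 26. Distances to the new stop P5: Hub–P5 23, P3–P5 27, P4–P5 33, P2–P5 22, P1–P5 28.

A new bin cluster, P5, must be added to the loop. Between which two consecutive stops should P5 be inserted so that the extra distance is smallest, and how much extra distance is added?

+25 — insert P5 between P1 and Hub.

Insertion cost between consecutive stops i–j is d(i,P5) + d(P5,j) − d(i,j):
  between Hub and P3: 23 + 27 − 22 = 28
  between P3 and P4: 27 + 33 − 7 = 53
  between P4 and P2: 33 + 22 − 11 = 44
  between P2 and P1: 22 + 28 − 20 = 30
  between P1 and Hub: 28 + 23 − 26 = 25
Cheapest insertion is between P1 and Hub, adding 25.
New total = 86 + 25 = 111.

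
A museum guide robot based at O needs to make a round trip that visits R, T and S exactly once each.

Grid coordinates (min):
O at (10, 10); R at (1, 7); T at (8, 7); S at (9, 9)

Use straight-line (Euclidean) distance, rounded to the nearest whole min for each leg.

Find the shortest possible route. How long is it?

With 3 stops there are 3!/2 = 3 distinct round trips (a route and its reverse cost the same).
O-R-T-S-O: 9+7+2+1 = 19
O-R-S-T-O: 9+8+2+4 = 23
O-T-R-S-O: 4+7+8+1 = 20
The minimum is 19.
One optimal route: O → R → T → S → O (or its reverse).

Shortest round trip = 19 min.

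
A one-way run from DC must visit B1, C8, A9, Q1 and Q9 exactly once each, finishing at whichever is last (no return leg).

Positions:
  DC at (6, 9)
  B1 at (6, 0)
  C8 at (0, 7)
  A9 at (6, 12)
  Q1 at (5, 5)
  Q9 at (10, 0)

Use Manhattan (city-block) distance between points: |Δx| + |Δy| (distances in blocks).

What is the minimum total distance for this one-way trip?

31 blocks — the minimum one-way total.

There are 5! = 120 possible orderings.
DC - B1 - C8 - A9 - Q1 - Q9: 9+13+11+8+10 = 51
DC - B1 - C8 - A9 - Q9 - Q1: 9+13+11+16+10 = 59
DC - B1 - C8 - Q1 - A9 - Q9: 9+13+7+8+16 = 53
DC - B1 - C8 - Q1 - Q9 - A9: 9+13+7+10+16 = 55
DC - B1 - C8 - Q9 - A9 - Q1: 9+13+17+16+8 = 63
DC - B1 - C8 - Q9 - Q1 - A9: 9+13+17+10+8 = 57
DC - B1 - A9 - C8 - Q1 - Q9: 9+12+11+7+10 = 49
DC - B1 - A9 - C8 - Q9 - Q1: 9+12+11+17+10 = 59
DC - B1 - A9 - Q1 - C8 - Q9: 9+12+8+7+17 = 53
DC - B1 - A9 - Q1 - Q9 - C8: 9+12+8+10+17 = 56
DC - B1 - A9 - Q9 - C8 - Q1: 9+12+16+17+7 = 61
DC - B1 - A9 - Q9 - Q1 - C8: 9+12+16+10+7 = 54
DC - B1 - Q1 - C8 - A9 - Q9: 9+6+7+11+16 = 49
DC - B1 - Q1 - C8 - Q9 - A9: 9+6+7+17+16 = 55
… (106 more)
DC - A9 - C8 - Q1 - B1 - Q9: 3+11+7+6+4 = 31  ← best
The minimum is 31.
One shortest path: DC → A9 → C8 → Q1 → B1 → Q9.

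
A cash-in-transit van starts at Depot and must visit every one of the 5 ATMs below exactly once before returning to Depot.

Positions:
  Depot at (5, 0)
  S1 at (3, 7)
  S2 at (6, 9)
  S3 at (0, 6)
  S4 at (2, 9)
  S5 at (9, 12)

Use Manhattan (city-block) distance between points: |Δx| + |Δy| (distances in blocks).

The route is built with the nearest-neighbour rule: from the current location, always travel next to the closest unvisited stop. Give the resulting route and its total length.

Nearest-neighbour total = 48 blocks; route Depot → S1 → S4 → S2 → S5 → S3 → Depot.

Depot → [S1:9 / S2:10 / S3:11 / S4:12 / S5:16] → S1 (9)
S1 → [S4:3 / S3:4 / S2:5 / S5:11] → S4 (3)
S4 → [S2:4 / S3:5 / S5:10] → S2 (4)
S2 → [S5:6 / S3:9] → S5 (6)
S5 → [S3:15] → S3 (15)
Return S3→Depot: 11.
Total = 9 + 3 + 4 + 6 + 15 + 11 = 48.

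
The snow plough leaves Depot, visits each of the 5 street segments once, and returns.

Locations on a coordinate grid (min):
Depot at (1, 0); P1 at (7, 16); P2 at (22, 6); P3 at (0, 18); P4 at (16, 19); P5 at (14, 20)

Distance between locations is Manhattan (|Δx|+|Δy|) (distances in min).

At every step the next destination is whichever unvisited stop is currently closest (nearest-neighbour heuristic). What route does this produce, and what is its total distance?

From Depot: distances to unvisited — P3=19, P1=22, P2=27, P5=33, P4=34. Nearest is P3 (19).
From P3: distances to unvisited — P1=9, P5=16, P4=17, P2=34. Nearest is P1 (9).
From P1: distances to unvisited — P5=11, P4=12, P2=25. Nearest is P5 (11).
From P5: distances to unvisited — P4=3, P2=22. Nearest is P4 (3).
From P4: distances to unvisited — P2=19. Nearest is P2 (19).
Return P2→Depot: 27.
Total = 19 + 9 + 11 + 3 + 19 + 27 = 88.

Total distance 88 min via the nearest-neighbour route Depot → P3 → P1 → P5 → P4 → P2 → Depot.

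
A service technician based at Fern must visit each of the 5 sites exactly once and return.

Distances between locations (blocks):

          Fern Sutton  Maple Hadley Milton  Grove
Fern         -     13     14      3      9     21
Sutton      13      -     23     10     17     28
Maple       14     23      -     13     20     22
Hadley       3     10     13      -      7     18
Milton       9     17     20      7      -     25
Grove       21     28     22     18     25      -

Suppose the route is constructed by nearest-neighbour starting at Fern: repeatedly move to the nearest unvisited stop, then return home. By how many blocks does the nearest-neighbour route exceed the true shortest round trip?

3 blocks longer than the optimal tour.

From Fern: Hadley=3, Milton=9, Sutton=13, Maple=14, Grove=21 → choose Hadley (3).
From Hadley: Milton=7, Sutton=10, Maple=13, Grove=18 → choose Milton (7).
From Milton: Sutton=17, Maple=20, Grove=25 → choose Sutton (17).
From Sutton: Maple=23, Grove=28 → choose Maple (23).
From Maple: Grove=22 → choose Grove (22).
NN route Fern → Hadley → Milton → Sutton → Maple → Grove → Fern costs 93.
Optimal: Fern → Maple → Grove → Sutton → Hadley → Milton → Fern costs 90 (by enumerating all 60 distinct tours).
Excess = 93 − 90 = 3.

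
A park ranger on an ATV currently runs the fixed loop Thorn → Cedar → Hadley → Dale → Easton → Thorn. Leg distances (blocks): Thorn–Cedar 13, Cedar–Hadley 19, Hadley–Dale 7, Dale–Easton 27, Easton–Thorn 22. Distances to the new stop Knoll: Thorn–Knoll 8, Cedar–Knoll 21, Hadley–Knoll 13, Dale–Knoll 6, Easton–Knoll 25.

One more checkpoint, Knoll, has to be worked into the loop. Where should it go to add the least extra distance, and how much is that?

+4 blocks — insert Knoll between Dale and Easton.

Insertion cost between consecutive stops i–j is d(i,Knoll) + d(Knoll,j) − d(i,j):
  between Thorn and Cedar: 8 + 21 − 13 = 16
  between Cedar and Hadley: 21 + 13 − 19 = 15
  between Hadley and Dale: 13 + 6 − 7 = 12
  between Dale and Easton: 6 + 25 − 27 = 4
  between Easton and Thorn: 25 + 8 − 22 = 11
Cheapest insertion is between Dale and Easton, adding 4.
New total = 88 + 4 = 92.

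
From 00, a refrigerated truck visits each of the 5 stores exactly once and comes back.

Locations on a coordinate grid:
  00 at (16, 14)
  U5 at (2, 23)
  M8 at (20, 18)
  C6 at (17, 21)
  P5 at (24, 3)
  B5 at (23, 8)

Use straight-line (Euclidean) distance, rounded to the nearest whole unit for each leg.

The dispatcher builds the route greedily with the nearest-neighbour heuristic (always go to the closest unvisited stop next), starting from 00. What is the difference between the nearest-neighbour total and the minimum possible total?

From 00: M8=6, C6=7, B5=9, P5=14, U5=17 → choose M8 (6).
From M8: C6=4, B5=10, P5=16, U5=19 → choose C6 (4).
From C6: B5=14, U5=15, P5=19 → choose B5 (14).
From B5: P5=5, U5=26 → choose P5 (5).
From P5: U5=30 → choose U5 (30).
NN route 00 → M8 → C6 → B5 → P5 → U5 → 00 costs 76.
Optimal: 00 → U5 → C6 → M8 → B5 → P5 → 00 costs 65 (by enumerating all 60 distinct tours).
Excess = 76 − 65 = 11.

The nearest-neighbour route is 11 longer than optimal.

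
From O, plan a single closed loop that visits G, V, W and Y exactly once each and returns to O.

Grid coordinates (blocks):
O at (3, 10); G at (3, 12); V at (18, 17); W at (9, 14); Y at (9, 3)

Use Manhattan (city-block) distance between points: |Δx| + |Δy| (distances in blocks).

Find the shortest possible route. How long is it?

Shortest round trip = 58 blocks.

There are 12 distinct closed tours to check (reversals are equivalent).
O→G→V→W→Y→O: 2+20+12+11+13 = 58
O→G→V→Y→W→O: 2+20+23+11+10 = 66
O→G→W→V→Y→O: 2+8+12+23+13 = 58
O→G→W→Y→V→O: 2+8+11+23+22 = 66
O→G→Y→V→W→O: 2+15+23+12+10 = 62
O→G→Y→W→V→O: 2+15+11+12+22 = 62
O→V→G→W→Y→O: 22+20+8+11+13 = 74
O→V→G→Y→W→O: 22+20+15+11+10 = 78
O→V→W→G→Y→O: 22+12+8+15+13 = 70
O→V→Y→G→W→O: 22+23+15+8+10 = 78
O→W→G→V→Y→O: 10+8+20+23+13 = 74
O→W→V→G→Y→O: 10+12+20+15+13 = 70
The minimum is 58.
One optimal route: O → G → V → W → Y → O (or its reverse).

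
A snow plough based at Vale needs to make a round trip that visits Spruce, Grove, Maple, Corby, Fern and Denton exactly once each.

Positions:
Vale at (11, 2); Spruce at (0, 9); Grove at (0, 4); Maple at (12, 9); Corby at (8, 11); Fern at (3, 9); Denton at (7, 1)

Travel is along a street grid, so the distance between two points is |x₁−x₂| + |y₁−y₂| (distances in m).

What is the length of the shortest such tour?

There are 360 distinct closed tours to check (reversals are equivalent).
Vale - Spruce - Grove - Maple - Corby - Fern - Denton - Vale: 18+5+17+6+7+12+5 = 70
Vale - Spruce - Grove - Maple - Corby - Denton - Fern - Vale: 18+5+17+6+11+12+15 = 84
Vale - Spruce - Grove - Maple - Fern - Corby - Denton - Vale: 18+5+17+9+7+11+5 = 72
Vale - Spruce - Grove - Maple - Fern - Denton - Corby - Vale: 18+5+17+9+12+11+12 = 84
Vale - Spruce - Grove - Maple - Denton - Corby - Fern - Vale: 18+5+17+13+11+7+15 = 86
Vale - Spruce - Grove - Maple - Denton - Fern - Corby - Vale: 18+5+17+13+12+7+12 = 84
Vale - Spruce - Grove - Corby - Maple - Fern - Denton - Vale: 18+5+15+6+9+12+5 = 70
Vale - Spruce - Grove - Corby - Maple - Denton - Fern - Vale: 18+5+15+6+13+12+15 = 84
… (352 more)
Vale - Maple - Corby - Fern - Spruce - Grove - Denton - Vale: 8+6+7+3+5+10+5 = 44  ← best
The minimum is 44.
One optimal route: Vale → Maple → Corby → Fern → Spruce → Grove → Denton → Vale (or its reverse).

44 m — the shortest possible round trip.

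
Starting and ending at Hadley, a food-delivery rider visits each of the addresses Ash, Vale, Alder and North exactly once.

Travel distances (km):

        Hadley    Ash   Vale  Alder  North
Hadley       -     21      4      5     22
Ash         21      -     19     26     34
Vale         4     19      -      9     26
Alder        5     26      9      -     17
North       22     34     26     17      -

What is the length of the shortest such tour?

Shortest round trip = 79 km.

Hadley - Ash - Vale - Alder - North - Hadley: 21+19+9+17+22 = 88
Hadley - Ash - Vale - North - Alder - Hadley: 21+19+26+17+5 = 88
Hadley - Ash - Alder - Vale - North - Hadley: 21+26+9+26+22 = 104
Hadley - Ash - Alder - North - Vale - Hadley: 21+26+17+26+4 = 94
Hadley - Ash - North - Vale - Alder - Hadley: 21+34+26+9+5 = 95
Hadley - Ash - North - Alder - Vale - Hadley: 21+34+17+9+4 = 85
Hadley - Vale - Ash - Alder - North - Hadley: 4+19+26+17+22 = 88
Hadley - Vale - Ash - North - Alder - Hadley: 4+19+34+17+5 = 79
Hadley - Vale - Alder - Ash - North - Hadley: 4+9+26+34+22 = 95
Hadley - Vale - North - Ash - Alder - Hadley: 4+26+34+26+5 = 95
Hadley - Alder - Ash - Vale - North - Hadley: 5+26+19+26+22 = 98
Hadley - Alder - Vale - Ash - North - Hadley: 5+9+19+34+22 = 89
The minimum is 79.
One optimal route: Hadley → Vale → Ash → North → Alder → Hadley (or its reverse).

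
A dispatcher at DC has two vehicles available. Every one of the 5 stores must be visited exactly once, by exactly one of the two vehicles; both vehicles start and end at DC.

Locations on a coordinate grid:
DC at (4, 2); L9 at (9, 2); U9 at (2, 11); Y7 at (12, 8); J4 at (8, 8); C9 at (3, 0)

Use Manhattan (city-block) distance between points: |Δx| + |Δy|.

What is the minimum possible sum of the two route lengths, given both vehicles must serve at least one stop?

There are 2^4 − 1 = 15 ways to divide the 5 stops into two non-empty groups. For each, the best each vehicle can do is its own shortest tour through its group:
  {L9} + {U9, Y7, J4, C9}: 10 + 42 = 52
  {U9} + {L9, Y7, J4, C9}: 22 + 34 = 56
  {L9, U9} + {Y7, J4, C9}: 32 + 34 = 66
  {Y7} + {L9, U9, J4, C9}: 28 + 36 = 64
  {L9, Y7} + {U9, J4, C9}: 28 + 34 = 62
  {U9, Y7} + {L9, J4, C9}: 38 + 28 = 66
  … (15 splits in total)
  {L9, U9, Y7, J4} + {C9}: 38 + 6 = 44  ← best
Best: vehicle 1 DC → L9 → Y7 → J4 → U9 → DC = 38; vehicle 2 DC → C9 → DC = 6; combined 44.

Minimum combined distance: 44.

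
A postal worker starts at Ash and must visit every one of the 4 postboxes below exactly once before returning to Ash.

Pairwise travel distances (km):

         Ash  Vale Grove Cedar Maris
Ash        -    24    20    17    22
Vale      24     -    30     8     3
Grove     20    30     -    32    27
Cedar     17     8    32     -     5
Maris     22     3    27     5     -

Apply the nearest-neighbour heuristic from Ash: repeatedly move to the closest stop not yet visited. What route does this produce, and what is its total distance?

Nearest-neighbour total = 75 km; route Ash → Cedar → Maris → Vale → Grove → Ash.

From Ash: distances to unvisited — Cedar=17, Grove=20, Maris=22, Vale=24. Nearest is Cedar (17).
From Cedar: distances to unvisited — Maris=5, Vale=8, Grove=32. Nearest is Maris (5).
From Maris: distances to unvisited — Vale=3, Grove=27. Nearest is Vale (3).
From Vale: distances to unvisited — Grove=30. Nearest is Grove (30).
Return Grove→Ash: 20.
Total = 17 + 5 + 3 + 30 + 20 = 75.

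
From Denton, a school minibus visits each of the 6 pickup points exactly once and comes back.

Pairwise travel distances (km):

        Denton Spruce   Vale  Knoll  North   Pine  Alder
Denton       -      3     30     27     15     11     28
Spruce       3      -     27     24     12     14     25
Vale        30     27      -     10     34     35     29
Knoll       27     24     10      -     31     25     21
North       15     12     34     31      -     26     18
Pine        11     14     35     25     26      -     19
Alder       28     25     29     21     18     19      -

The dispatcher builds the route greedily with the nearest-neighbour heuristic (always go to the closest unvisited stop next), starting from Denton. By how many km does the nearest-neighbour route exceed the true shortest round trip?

Excess over optimum: 9 km.

Denton: Spruce=3, Pine=11, North=15, Knoll=27, Alder=28, Vale=30 ⇒ Spruce
Spruce: North=12, Pine=14, Knoll=24, Alder=25, Vale=27 ⇒ North
North: Alder=18, Pine=26, Knoll=31, Vale=34 ⇒ Alder
Alder: Pine=19, Knoll=21, Vale=29 ⇒ Pine
Pine: Knoll=25, Vale=35 ⇒ Knoll
Knoll: Vale=10 ⇒ Vale
NN route Denton → Spruce → North → Alder → Pine → Knoll → Vale → Denton costs 117.
Optimal: Denton → Spruce → North → Alder → Vale → Knoll → Pine → Denton costs 108 (by enumerating all 360 distinct tours).
Excess = 117 − 108 = 9.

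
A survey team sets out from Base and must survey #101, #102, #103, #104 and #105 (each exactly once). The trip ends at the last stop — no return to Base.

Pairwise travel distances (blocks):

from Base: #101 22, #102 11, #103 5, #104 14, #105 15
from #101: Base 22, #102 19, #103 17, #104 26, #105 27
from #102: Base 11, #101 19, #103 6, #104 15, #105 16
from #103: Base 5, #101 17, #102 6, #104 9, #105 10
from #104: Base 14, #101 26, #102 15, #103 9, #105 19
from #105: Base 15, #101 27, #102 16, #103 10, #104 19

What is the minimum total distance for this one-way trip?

There are 5! = 120 possible orderings.
Base→#101→#102→#103→#104→#105: 22+19+6+9+19 = 75
Base→#101→#102→#103→#105→#104: 22+19+6+10+19 = 76
Base→#101→#102→#104→#103→#105: 22+19+15+9+10 = 75
Base→#101→#102→#104→#105→#103: 22+19+15+19+10 = 85
Base→#101→#102→#105→#103→#104: 22+19+16+10+9 = 76
Base→#101→#102→#105→#104→#103: 22+19+16+19+9 = 85
Base→#101→#103→#102→#104→#105: 22+17+6+15+19 = 79
Base→#101→#103→#102→#105→#104: 22+17+6+16+19 = 80
Base→#101→#103→#104→#102→#105: 22+17+9+15+16 = 79
Base→#101→#103→#104→#105→#102: 22+17+9+19+16 = 83
Base→#101→#103→#105→#102→#104: 22+17+10+16+15 = 80
Base→#101→#103→#105→#104→#102: 22+17+10+19+15 = 83
Base→#101→#104→#102→#103→#105: 22+26+15+6+10 = 79
Base→#101→#104→#102→#105→#103: 22+26+15+16+10 = 89
… (106 more)
Base→#103→#104→#105→#102→#101: 5+9+19+16+19 = 68  ← best
The minimum is 68.
One shortest path: Base → #103 → #104 → #105 → #102 → #101.

Minimum one-way distance = 68 blocks.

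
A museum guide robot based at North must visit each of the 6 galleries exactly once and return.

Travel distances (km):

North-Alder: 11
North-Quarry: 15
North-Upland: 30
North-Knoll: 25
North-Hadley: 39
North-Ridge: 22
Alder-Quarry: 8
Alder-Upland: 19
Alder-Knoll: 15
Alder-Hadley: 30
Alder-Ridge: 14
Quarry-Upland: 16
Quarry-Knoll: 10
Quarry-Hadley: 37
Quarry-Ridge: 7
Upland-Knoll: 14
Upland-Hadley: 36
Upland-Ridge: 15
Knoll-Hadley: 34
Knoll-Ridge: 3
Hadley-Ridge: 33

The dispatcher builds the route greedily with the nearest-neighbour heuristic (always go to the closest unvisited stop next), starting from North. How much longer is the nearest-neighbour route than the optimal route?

2 km longer than the optimal tour.

North: Alder=11, Quarry=15, Ridge=22, Knoll=25, Upland=30, Hadley=39 ⇒ Alder
Alder: Quarry=8, Ridge=14, Knoll=15, Upland=19, Hadley=30 ⇒ Quarry
Quarry: Ridge=7, Knoll=10, Upland=16, Hadley=37 ⇒ Ridge
Ridge: Knoll=3, Upland=15, Hadley=33 ⇒ Knoll
Knoll: Upland=14, Hadley=34 ⇒ Upland
Upland: Hadley=36 ⇒ Hadley
NN route North → Alder → Quarry → Ridge → Knoll → Upland → Hadley → North costs 118.
Optimal: North → Alder → Hadley → Upland → Knoll → Ridge → Quarry → North costs 116 (by enumerating all 360 distinct tours).
Excess = 118 − 116 = 2.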